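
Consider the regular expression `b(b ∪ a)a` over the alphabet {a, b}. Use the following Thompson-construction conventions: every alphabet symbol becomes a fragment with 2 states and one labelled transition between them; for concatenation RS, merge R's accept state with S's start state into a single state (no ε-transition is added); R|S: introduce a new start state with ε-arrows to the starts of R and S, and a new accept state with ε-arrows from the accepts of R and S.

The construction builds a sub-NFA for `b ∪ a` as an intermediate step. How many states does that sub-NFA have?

Fragment for `b ∪ a`:
Each of the 2 symbol leaves contributes a 2-state fragment.
  b ∪ a — 6 states

6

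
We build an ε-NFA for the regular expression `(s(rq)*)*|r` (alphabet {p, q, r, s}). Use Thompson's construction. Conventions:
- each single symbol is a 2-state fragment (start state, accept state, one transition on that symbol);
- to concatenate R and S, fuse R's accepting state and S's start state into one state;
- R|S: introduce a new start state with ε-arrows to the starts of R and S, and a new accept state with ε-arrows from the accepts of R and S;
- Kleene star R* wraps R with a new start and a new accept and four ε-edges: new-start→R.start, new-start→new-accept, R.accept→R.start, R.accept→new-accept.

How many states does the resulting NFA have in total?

Bottom-up over the parse tree:
Each of the 4 symbol leaves contributes a 2-state fragment.
  rq = 3 states
  (rq)* = 5 states
  s(rq)* = 6 states
  (s(rq)*)* = 8 states
  (s(rq)*)*|r = 12 states

12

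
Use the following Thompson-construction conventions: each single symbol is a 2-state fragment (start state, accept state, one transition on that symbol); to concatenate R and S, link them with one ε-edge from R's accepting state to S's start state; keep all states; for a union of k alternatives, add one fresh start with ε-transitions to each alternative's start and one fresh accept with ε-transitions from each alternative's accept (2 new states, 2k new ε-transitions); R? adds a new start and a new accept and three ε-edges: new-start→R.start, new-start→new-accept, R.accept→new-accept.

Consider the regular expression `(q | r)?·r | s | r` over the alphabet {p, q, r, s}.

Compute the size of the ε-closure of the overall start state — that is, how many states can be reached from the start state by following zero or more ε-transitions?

9

Work bottom-up. For each fragment F, track |ε-closure(F.start)| and whether F's accept lies in that closure (i.e. whether F accepts ε). A single-symbol fragment has closure size 1 and does not accept ε.
  q | r — |ε-closure| = 1 + 1 + 1 = 3 (the new accept is not ε-reachable since no branch accepts ε)
  (q | r)? — new start has ε-edges to the inner start and to the new accept, so |ε-closure| = 2 + 3 = 5
  (q | r)?·r — |ε-closure| = 5 + 1 = 6 (closure spills across the concat boundary because the left factor accepts ε)
  (q | r)?·r | s | r — new start ε-reaches every alternative's start; none of them accept ε, so the new accept is not reached: |ε-closure| = 1 + 6 + 1 + 1 = 9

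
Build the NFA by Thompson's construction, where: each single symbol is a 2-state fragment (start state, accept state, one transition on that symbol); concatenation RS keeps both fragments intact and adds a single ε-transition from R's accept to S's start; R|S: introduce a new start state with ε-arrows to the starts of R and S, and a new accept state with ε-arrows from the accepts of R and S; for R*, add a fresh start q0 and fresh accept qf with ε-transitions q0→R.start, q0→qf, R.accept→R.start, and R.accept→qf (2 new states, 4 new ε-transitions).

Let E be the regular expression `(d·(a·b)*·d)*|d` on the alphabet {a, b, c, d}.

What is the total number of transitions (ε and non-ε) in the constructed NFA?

20

Bottom-up over the parse tree:
Each of the 5 symbol leaves contributes 1 transition (1 symbol, 0 ε).
  a·b : 3 transitions (2 symbol, 1 ε)
  (a·b)* : 7 transitions (2 symbol, 5 ε)
  d·(a·b)*·d : 11 transitions (4 symbol, 7 ε)
  (d·(a·b)*·d)* : 15 transitions (4 symbol, 11 ε)
  (d·(a·b)*·d)*|d : 20 transitions (5 symbol, 15 ε)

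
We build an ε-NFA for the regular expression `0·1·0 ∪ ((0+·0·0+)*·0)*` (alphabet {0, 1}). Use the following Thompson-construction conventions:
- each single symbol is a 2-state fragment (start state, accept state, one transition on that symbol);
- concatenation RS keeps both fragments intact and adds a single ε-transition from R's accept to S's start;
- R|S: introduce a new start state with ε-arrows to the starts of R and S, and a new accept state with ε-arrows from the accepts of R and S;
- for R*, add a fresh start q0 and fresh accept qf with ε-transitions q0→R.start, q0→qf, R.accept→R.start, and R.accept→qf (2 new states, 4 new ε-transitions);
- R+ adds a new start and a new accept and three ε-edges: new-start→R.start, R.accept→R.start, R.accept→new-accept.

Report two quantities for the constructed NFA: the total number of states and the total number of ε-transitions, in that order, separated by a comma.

Recursing over subexpressions:
Each of the 7 symbol leaves contributes 2 states and 0 ε-transitions.
  0·1·0 : 6 states, 2 ε-transitions
  0+ : 4 states, 3 ε-transitions
  0+ : 4 states, 3 ε-transitions
  0+·0·0+ : 10 states, 8 ε-transitions
  (0+·0·0+)* : 12 states, 12 ε-transitions
  (0+·0·0+)*·0 : 14 states, 13 ε-transitions
  ((0+·0·0+)*·0)* : 16 states, 17 ε-transitions
  0·1·0 ∪ ((0+·0·0+)*·0)* : 24 states, 23 ε-transitions

24, 23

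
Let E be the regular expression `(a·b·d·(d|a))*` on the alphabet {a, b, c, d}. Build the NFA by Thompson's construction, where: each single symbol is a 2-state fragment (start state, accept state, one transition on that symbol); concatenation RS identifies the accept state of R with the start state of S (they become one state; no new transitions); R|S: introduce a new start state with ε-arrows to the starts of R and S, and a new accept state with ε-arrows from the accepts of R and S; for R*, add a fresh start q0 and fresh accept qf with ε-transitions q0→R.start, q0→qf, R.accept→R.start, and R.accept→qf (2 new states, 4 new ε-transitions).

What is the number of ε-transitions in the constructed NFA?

8

Building bottom-up:
Each of the 5 symbol leaves contributes 0 ε-transitions.
  d|a → 4 ε-transitions
  a·b·d·(d|a) → 4 ε-transitions
  (a·b·d·(d|a))* → 8 ε-transitions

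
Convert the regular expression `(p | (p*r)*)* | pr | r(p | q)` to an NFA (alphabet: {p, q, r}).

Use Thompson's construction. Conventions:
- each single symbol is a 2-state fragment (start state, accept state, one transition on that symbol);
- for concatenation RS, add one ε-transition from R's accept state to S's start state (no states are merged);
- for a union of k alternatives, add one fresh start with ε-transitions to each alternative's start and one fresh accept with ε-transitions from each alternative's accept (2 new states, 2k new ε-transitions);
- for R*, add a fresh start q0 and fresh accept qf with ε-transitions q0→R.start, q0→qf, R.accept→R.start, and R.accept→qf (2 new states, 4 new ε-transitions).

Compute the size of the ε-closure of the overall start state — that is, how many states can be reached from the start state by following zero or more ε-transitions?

Let C(F) = |ε-closure(F.start)| within fragment F, and note whether F accepts ε. Symbol fragments have C = 1 and do not accept ε. Then:
  p* : C = 1 (new start) + 1 (body) + 1 (new accept) = 3
  p*r : C = 3 + 1 = 4 (closure spills across the concat boundary because the left factor accepts ε)
  (p*r)* : new start has ε-edges to the inner start and to the new accept, so C = 2 + 4 = 6
  p | (p*r)* : C = 1 (new start) + (1 + 6) + 1 (new accept, since some branch ε-reaches its own accept) = 9
  (p | (p*r)*)* : new start has ε-edges to the inner start and to the new accept, so C = 2 + 9 = 11
  pr : C equals the left operand's closure size = 1 (its accept is not ε-reachable, so the closure stops there)
  p | q : new start ε-reaches every alternative's start; none of them accept ε, so the new accept is not reached: C = 1 + 1 + 1 = 3
  r(p | q) : same as the first factor's closure: C = 1
  (p | (p*r)*)* | pr | r(p | q) : new start ε-reaches every alternative's start; at least one alternative accepts ε, so the union's new accept is reached too: C = 1 + 11 + 1 + 1 + 1 = 15

15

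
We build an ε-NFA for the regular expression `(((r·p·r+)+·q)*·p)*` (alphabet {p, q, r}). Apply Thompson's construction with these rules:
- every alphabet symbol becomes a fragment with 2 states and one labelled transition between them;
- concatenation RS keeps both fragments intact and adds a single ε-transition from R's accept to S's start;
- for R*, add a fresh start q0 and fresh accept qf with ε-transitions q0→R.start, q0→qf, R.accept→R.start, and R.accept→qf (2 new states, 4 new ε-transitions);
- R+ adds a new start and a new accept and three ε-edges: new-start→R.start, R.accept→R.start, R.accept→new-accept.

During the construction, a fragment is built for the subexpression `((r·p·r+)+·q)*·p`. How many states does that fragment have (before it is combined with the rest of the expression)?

16

Fragment for `((r·p·r+)+·q)*·p`:
Each of the 5 symbol leaves contributes a 2-state fragment.
  r+ → 4 states
  r·p·r+ → 8 states
  (r·p·r+)+ → 10 states
  (r·p·r+)+·q → 12 states
  ((r·p·r+)+·q)* → 14 states
  ((r·p·r+)+·q)*·p → 16 states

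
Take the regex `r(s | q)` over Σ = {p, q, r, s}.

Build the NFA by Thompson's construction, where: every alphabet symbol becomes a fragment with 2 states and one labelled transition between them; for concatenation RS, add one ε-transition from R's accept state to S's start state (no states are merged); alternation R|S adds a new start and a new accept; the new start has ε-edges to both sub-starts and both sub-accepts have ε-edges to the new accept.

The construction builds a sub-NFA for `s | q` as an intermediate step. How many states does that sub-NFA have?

6

Fragment for `s | q`:
Each of the 2 symbol leaves contributes a 2-state fragment.
  s | q = 6 states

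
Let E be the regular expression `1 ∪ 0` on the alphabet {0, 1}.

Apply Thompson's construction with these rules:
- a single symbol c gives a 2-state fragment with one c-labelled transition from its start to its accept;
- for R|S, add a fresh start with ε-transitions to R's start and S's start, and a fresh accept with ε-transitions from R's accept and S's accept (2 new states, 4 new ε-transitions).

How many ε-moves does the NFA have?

Per subexpression:
Each of the 2 symbol leaves contributes 0 ε-transitions.
  1 ∪ 0 — 4 ε-transitions

4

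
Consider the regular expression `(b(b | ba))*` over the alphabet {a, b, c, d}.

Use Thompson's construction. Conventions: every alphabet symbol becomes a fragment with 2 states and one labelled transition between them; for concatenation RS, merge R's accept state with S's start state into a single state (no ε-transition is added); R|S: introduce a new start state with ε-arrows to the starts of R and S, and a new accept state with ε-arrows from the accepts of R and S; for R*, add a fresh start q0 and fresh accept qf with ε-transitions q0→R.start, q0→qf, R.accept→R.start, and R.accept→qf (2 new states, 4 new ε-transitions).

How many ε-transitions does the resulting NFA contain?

8

By structural recursion:
Each of the 4 symbol leaves contributes 0 ε-transitions.
  ba = 0 ε-transitions
  b | ba = 4 ε-transitions
  b(b | ba) = 4 ε-transitions
  (b(b | ba))* = 8 ε-transitions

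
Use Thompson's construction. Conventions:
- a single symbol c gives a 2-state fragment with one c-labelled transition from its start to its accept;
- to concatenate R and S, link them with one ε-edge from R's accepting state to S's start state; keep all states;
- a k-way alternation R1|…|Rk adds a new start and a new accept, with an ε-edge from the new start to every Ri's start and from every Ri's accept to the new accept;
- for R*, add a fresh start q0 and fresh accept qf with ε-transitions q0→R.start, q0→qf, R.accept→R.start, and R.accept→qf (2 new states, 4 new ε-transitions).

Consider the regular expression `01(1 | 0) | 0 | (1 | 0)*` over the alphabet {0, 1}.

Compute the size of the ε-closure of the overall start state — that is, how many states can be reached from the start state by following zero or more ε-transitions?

9

Compute the ε-closure size of each fragment's start state recursively; a symbol fragment's start has no outgoing ε-edge, so its closure is just itself (size 1).
  1 | 0 : |ε-closure| = 1 + 1 + 1 = 3 (the new accept is not ε-reachable since no branch accepts ε)
  01(1 | 0) : same as the first factor's closure: |ε-closure| = 1
  1 | 0 : |ε-closure| = 1 + 1 + 1 = 3 (the new accept is not ε-reachable since no branch accepts ε)
  (1 | 0)* : new start has ε-edges to the inner start and to the new accept, so |ε-closure| = 2 + 3 = 5
  01(1 | 0) | 0 | (1 | 0)* : new start ε-reaches every alternative's start; at least one alternative accepts ε, so the union's new accept is reached too: |ε-closure| = 1 + 1 + 1 + 5 + 1 = 9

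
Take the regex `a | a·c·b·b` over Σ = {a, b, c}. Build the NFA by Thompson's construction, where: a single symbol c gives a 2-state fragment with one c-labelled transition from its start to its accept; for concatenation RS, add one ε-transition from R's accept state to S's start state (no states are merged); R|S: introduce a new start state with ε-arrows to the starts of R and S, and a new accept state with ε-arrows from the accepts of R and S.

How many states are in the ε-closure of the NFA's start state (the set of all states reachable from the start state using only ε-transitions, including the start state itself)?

3

Compute the ε-closure size of each fragment's start state recursively; a symbol fragment's start has no outgoing ε-edge, so its closure is just itself (size 1).
  a·c·b·b → |closure| equals the left operand's closure size = 1 (its accept is not ε-reachable, so the closure stops there)
  a | a·c·b·b → new start ε-reaches every alternative's start; none of them accept ε, so the new accept is not reached: |closure| = 1 + 1 + 1 = 3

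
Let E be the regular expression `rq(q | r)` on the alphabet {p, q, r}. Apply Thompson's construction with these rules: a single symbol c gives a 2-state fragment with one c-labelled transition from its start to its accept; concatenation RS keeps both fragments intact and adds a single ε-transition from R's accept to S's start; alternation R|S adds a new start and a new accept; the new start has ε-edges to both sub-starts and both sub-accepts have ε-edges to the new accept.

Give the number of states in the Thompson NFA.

Building bottom-up:
Each of the 4 symbol leaves contributes a 2-state fragment.
  q | r : 6 states
  rq(q | r) : 10 states

10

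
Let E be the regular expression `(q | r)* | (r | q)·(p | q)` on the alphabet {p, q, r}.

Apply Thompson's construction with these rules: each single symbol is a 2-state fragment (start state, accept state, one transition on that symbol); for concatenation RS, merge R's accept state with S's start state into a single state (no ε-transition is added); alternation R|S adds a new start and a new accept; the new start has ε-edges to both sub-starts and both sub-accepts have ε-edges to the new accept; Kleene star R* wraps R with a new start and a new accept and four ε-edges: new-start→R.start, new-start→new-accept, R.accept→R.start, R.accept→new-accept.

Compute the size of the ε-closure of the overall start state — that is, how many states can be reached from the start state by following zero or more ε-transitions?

Work bottom-up. For each fragment F, track |ε-closure(F.start)| and whether F's accept lies in that closure (i.e. whether F accepts ε). A single-symbol fragment has closure size 1 and does not accept ε.
  q | r : new start ε-reaches every alternative's start; none of them accept ε, so the new accept is not reached: |ε-closure| = 1 + 1 + 1 = 3
  (q | r)* : new start has ε-edges to the inner start and to the new accept, so |ε-closure| = 2 + 3 = 5
  r | q : new start ε-reaches every alternative's start; none of them accept ε, so the new accept is not reached: |ε-closure| = 1 + 1 + 1 = 3
  p | q : |ε-closure| = 1 + 1 + 1 = 3 (the new accept is not ε-reachable since no branch accepts ε)
  (r | q)·(p | q) : same as the first factor's closure: |ε-closure| = 3
  (q | r)* | (r | q)·(p | q) : |ε-closure| = 1 (new start) + (5 + 3) + 1 (new accept, since some branch ε-reaches its own accept) = 10

10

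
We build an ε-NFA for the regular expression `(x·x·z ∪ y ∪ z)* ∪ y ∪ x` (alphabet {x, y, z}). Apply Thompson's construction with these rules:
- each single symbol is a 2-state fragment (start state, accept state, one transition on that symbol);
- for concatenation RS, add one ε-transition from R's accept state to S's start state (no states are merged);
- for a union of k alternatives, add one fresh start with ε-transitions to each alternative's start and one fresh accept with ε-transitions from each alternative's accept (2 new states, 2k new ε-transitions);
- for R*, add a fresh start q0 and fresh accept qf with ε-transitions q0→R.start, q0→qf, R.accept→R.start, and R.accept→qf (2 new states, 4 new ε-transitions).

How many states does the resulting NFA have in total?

20

Recursing over subexpressions:
Each of the 7 symbol leaves contributes a 2-state fragment.
  x·x·z : 6 states
  x·x·z ∪ y ∪ z : 12 states
  (x·x·z ∪ y ∪ z)* : 14 states
  (x·x·z ∪ y ∪ z)* ∪ y ∪ x : 20 states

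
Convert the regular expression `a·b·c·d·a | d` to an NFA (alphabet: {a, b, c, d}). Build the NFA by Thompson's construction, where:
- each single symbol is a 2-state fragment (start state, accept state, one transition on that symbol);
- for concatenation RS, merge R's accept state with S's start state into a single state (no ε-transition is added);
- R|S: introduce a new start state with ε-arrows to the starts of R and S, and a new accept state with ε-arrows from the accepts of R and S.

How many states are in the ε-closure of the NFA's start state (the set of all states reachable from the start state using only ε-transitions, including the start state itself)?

Let C(F) = |ε-closure(F.start)| within fragment F, and note whether F accepts ε. Symbol fragments have C = 1 and do not accept ε. Then:
  a·b·c·d·a : C equals the left operand's closure size = 1 (its accept is not ε-reachable, so the closure stops there)
  a·b·c·d·a | d : new start ε-reaches every alternative's start; none of them accept ε, so the new accept is not reached: C = 1 + 1 + 1 = 3

3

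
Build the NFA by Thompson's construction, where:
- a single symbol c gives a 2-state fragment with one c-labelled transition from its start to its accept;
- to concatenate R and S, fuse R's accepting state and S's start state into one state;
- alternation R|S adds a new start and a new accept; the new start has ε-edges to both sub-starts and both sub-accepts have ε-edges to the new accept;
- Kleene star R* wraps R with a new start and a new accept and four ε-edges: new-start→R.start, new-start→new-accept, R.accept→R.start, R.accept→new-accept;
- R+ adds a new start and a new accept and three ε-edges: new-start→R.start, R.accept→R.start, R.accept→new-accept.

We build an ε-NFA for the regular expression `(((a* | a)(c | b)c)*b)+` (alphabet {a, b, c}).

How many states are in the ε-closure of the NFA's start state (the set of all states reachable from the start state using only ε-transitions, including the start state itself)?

11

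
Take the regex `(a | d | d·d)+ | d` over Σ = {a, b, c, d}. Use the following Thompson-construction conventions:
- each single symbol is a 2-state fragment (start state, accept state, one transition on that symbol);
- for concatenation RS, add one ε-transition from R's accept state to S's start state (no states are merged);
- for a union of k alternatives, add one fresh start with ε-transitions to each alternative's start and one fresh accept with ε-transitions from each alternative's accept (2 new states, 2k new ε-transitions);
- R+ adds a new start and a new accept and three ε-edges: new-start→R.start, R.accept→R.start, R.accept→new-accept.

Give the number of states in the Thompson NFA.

16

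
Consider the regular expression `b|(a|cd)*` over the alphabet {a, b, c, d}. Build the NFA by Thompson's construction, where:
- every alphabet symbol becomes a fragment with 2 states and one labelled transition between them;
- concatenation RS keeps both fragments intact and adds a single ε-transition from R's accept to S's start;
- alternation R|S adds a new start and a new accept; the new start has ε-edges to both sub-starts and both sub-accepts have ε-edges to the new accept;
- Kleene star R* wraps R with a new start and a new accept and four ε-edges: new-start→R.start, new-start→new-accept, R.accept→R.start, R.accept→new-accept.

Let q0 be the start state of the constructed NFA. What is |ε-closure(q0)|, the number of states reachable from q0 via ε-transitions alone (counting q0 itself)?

8

Compute the ε-closure size of each fragment's start state recursively; a symbol fragment's start has no outgoing ε-edge, so its closure is just itself (size 1).
  cd — |closure| equals the left operand's closure size = 1 (its accept is not ε-reachable, so the closure stops there)
  a|cd — |closure| = 1 + 1 + 1 = 3 (the new accept is not ε-reachable since no branch accepts ε)
  (a|cd)* — |closure| = 1 (new start) + 3 (body) + 1 (new accept) = 5
  b|(a|cd)* — |closure| = 1 (new start) + (1 + 5) + 1 (new accept, since some branch ε-reaches its own accept) = 8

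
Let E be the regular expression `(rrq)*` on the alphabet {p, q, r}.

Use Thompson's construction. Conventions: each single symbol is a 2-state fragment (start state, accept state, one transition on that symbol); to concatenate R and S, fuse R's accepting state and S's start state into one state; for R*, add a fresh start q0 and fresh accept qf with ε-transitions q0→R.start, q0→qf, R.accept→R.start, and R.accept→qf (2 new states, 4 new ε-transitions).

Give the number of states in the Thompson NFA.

By structural recursion:
Each of the 3 symbol leaves contributes a 2-state fragment.
  rrq : 4 states
  (rrq)* : 6 states

6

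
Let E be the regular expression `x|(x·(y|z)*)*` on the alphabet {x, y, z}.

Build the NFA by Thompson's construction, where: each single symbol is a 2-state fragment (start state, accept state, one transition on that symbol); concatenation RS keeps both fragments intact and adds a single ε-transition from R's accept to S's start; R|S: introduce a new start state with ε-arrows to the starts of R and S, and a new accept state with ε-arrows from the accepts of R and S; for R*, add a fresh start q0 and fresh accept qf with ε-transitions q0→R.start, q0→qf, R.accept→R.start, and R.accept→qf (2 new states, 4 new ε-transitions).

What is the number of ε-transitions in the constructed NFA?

17

Building bottom-up:
Each of the 4 symbol leaves contributes 0 ε-transitions.
  y|z — 4 ε-transitions
  (y|z)* — 8 ε-transitions
  x·(y|z)* — 9 ε-transitions
  (x·(y|z)*)* — 13 ε-transitions
  x|(x·(y|z)*)* — 17 ε-transitions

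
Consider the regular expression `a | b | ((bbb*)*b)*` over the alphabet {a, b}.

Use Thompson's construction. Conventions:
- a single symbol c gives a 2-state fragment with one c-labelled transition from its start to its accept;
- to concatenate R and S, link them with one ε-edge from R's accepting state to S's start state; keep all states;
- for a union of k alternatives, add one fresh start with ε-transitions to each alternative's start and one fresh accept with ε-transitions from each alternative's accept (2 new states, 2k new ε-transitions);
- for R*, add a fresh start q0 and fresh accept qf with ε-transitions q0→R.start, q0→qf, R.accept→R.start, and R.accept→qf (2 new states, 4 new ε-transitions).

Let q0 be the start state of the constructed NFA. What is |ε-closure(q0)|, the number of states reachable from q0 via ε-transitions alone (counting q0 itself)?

Compute the ε-closure size of each fragment's start state recursively; a symbol fragment's start has no outgoing ε-edge, so its closure is just itself (size 1).
  b* → the star's fresh start ε-reaches both the body's start and the fresh accept: |closure| = 2 + 1 = 3
  bbb* → same as the first factor's closure: |closure| = 1
  (bbb*)* → |closure| = 1 (new start) + 1 (body) + 1 (new accept) = 3
  (bbb*)*b → |closure| = 3 + 1 = 4 (closure spills across the concat boundary because the left factor accepts ε)
  ((bbb*)*b)* → |closure| = 1 (new start) + 4 (body) + 1 (new accept) = 6
  a | b | ((bbb*)*b)* → new start ε-reaches every alternative's start; at least one alternative accepts ε, so the union's new accept is reached too: |closure| = 1 + 1 + 1 + 6 + 1 = 10

10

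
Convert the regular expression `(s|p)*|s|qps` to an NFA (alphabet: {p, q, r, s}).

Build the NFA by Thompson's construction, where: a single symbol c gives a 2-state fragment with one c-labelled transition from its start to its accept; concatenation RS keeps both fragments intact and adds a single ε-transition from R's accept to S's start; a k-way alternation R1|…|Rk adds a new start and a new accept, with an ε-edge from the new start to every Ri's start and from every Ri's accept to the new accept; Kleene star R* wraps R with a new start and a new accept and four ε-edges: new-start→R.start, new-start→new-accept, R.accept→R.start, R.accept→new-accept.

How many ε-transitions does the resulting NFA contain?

16

Per subexpression:
Each of the 6 symbol leaves contributes 0 ε-transitions.
  s|p : 4 ε-transitions
  (s|p)* : 8 ε-transitions
  qps : 2 ε-transitions
  (s|p)*|s|qps : 16 ε-transitions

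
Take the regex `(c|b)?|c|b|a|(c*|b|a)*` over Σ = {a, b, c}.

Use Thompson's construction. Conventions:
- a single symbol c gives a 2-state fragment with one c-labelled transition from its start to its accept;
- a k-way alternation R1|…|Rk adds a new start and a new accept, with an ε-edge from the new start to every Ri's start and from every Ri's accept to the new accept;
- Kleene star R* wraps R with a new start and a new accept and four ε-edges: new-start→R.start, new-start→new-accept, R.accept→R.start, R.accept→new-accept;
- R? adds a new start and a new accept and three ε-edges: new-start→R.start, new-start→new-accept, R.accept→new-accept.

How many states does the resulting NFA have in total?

Per subexpression:
Each of the 8 symbol leaves contributes a 2-state fragment.
  c|b → 6 states
  (c|b)? → 8 states
  c* → 4 states
  c*|b|a → 10 states
  (c*|b|a)* → 12 states
  (c|b)?|c|b|a|(c*|b|a)* → 28 states

28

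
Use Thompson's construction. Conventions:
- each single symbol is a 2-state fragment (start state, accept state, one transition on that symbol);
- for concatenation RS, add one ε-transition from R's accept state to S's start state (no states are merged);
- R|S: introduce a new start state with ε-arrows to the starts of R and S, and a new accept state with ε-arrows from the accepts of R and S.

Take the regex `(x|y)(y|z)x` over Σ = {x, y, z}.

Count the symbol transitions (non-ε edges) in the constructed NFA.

5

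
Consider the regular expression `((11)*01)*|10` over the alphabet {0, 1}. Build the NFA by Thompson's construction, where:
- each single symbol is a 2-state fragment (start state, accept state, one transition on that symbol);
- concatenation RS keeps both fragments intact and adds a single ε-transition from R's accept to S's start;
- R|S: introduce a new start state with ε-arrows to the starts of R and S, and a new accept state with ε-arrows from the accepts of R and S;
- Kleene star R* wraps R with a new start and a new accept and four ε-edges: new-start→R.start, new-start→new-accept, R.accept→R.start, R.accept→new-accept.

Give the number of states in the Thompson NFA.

Per subexpression:
Each of the 6 symbol leaves contributes a 2-state fragment.
  11 = 4 states
  (11)* = 6 states
  (11)*01 = 10 states
  ((11)*01)* = 12 states
  10 = 4 states
  ((11)*01)*|10 = 18 states

18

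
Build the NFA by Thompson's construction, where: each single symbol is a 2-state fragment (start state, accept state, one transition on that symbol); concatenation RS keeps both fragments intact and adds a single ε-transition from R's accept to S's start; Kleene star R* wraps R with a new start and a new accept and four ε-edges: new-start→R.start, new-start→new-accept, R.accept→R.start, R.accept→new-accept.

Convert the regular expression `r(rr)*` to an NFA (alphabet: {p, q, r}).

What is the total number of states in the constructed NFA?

Building bottom-up:
Each of the 3 symbol leaves contributes a 2-state fragment.
  rr → 4 states
  (rr)* → 6 states
  r(rr)* → 8 states

8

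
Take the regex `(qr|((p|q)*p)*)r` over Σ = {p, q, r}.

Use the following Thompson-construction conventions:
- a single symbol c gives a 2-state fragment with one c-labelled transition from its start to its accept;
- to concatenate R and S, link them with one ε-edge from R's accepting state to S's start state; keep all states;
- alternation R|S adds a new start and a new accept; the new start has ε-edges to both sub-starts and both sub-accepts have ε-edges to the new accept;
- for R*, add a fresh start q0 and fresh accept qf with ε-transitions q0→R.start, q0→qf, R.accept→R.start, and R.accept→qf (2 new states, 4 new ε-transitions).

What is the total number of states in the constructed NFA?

Building bottom-up:
Each of the 6 symbol leaves contributes a 2-state fragment.
  qr → 4 states
  p|q → 6 states
  (p|q)* → 8 states
  (p|q)*p → 10 states
  ((p|q)*p)* → 12 states
  qr|((p|q)*p)* → 18 states
  (qr|((p|q)*p)*)r → 20 states

20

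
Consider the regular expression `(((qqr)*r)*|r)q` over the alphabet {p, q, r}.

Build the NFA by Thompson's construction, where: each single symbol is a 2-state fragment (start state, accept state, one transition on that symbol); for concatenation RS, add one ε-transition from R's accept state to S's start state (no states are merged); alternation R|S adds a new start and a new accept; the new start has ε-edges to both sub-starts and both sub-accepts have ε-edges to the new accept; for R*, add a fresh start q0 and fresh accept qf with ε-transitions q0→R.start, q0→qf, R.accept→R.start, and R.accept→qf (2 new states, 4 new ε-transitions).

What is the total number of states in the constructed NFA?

18

Bottom-up over the parse tree:
Each of the 6 symbol leaves contributes a 2-state fragment.
  qqr — 6 states
  (qqr)* — 8 states
  (qqr)*r — 10 states
  ((qqr)*r)* — 12 states
  ((qqr)*r)*|r — 16 states
  (((qqr)*r)*|r)q — 18 states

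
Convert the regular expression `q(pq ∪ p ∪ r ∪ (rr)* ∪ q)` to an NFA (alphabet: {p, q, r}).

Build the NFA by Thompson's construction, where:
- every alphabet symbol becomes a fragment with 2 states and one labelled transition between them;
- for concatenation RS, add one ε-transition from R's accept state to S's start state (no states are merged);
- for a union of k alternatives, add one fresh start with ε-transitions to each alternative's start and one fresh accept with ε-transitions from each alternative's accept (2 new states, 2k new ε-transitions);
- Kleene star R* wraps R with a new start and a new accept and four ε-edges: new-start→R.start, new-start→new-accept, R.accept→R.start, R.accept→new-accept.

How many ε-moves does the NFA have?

By structural recursion:
Each of the 8 symbol leaves contributes 0 ε-transitions.
  pq : 1 ε-transition
  rr : 1 ε-transition
  (rr)* : 5 ε-transitions
  pq ∪ p ∪ r ∪ (rr)* ∪ q : 16 ε-transitions
  q(pq ∪ p ∪ r ∪ (rr)* ∪ q) : 17 ε-transitions

17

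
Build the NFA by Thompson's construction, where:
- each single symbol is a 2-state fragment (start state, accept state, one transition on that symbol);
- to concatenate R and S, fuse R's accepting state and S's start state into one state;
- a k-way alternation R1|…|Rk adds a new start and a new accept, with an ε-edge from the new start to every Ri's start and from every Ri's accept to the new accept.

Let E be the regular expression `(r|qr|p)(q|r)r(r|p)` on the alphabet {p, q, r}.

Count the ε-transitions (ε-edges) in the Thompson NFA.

14

Recursing over subexpressions:
Each of the 9 symbol leaves contributes 0 ε-transitions.
  qr — 0 ε-transitions
  r|qr|p — 6 ε-transitions
  q|r — 4 ε-transitions
  r|p — 4 ε-transitions
  (r|qr|p)(q|r)r(r|p) — 14 ε-transitions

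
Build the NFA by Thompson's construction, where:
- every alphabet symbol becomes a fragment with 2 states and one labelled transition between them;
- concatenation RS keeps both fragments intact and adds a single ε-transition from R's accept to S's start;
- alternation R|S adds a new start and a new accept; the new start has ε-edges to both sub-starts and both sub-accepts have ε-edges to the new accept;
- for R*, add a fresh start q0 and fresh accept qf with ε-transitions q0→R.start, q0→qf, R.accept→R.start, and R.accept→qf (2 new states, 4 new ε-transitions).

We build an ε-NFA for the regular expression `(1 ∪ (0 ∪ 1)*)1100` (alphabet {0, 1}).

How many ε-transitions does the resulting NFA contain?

16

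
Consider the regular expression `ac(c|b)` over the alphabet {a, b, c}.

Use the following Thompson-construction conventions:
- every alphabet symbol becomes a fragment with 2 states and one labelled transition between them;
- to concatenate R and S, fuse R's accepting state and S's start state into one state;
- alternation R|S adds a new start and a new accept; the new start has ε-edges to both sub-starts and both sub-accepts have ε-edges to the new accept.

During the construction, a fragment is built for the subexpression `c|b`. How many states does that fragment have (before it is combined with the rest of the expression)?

6

Fragment for `c|b`:
Each of the 2 symbol leaves contributes a 2-state fragment.
  c|b — 6 states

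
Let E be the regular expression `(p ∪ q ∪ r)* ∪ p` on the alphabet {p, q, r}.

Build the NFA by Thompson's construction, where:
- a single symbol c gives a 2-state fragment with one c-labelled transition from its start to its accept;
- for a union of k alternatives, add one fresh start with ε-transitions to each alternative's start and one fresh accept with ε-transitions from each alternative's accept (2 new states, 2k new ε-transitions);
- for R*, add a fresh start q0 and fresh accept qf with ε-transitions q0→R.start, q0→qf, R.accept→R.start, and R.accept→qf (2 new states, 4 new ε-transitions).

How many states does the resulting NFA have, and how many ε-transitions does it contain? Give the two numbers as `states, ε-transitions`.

Recursing over subexpressions:
Each of the 4 symbol leaves contributes 2 states and 0 ε-transitions.
  p ∪ q ∪ r — 8 states, 6 ε-transitions
  (p ∪ q ∪ r)* — 10 states, 10 ε-transitions
  (p ∪ q ∪ r)* ∪ p — 14 states, 14 ε-transitions

14, 14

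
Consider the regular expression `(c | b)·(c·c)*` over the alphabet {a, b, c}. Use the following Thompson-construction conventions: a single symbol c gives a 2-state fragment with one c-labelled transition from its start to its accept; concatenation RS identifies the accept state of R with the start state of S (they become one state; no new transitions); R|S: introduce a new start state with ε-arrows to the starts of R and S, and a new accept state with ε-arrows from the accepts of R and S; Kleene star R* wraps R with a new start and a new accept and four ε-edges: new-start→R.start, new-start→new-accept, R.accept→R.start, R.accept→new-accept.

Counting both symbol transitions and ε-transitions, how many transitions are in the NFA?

By structural recursion:
Each of the 4 symbol leaves contributes 1 transition (1 symbol, 0 ε).
  c | b : 6 transitions (2 symbol, 4 ε)
  c·c : 2 transitions (2 symbol, 0 ε)
  (c·c)* : 6 transitions (2 symbol, 4 ε)
  (c | b)·(c·c)* : 12 transitions (4 symbol, 8 ε)

12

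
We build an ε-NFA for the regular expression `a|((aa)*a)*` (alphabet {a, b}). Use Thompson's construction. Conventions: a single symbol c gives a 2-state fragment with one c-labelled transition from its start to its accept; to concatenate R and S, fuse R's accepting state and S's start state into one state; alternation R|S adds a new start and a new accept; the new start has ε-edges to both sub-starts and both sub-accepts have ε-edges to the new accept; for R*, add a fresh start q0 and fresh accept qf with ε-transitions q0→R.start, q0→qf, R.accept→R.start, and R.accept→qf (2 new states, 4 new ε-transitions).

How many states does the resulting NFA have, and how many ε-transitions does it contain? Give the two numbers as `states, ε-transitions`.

12, 12

Building bottom-up:
Each of the 4 symbol leaves contributes 2 states and 0 ε-transitions.
  aa : 3 states, 0 ε-transitions
  (aa)* : 5 states, 4 ε-transitions
  (aa)*a : 6 states, 4 ε-transitions
  ((aa)*a)* : 8 states, 8 ε-transitions
  a|((aa)*a)* : 12 states, 12 ε-transitions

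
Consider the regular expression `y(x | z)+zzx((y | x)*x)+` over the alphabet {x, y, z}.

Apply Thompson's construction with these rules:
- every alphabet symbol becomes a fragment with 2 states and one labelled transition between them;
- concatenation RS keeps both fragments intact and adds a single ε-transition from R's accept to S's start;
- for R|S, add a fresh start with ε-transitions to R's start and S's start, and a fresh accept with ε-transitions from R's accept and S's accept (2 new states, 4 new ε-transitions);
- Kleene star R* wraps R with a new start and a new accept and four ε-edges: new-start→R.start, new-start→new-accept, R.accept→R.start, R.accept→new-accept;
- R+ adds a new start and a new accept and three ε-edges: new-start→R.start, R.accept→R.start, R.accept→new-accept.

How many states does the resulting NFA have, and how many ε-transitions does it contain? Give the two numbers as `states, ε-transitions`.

Recursing over subexpressions:
Each of the 9 symbol leaves contributes 2 states and 0 ε-transitions.
  x | z = 6 states, 4 ε-transitions
  (x | z)+ = 8 states, 7 ε-transitions
  y | x = 6 states, 4 ε-transitions
  (y | x)* = 8 states, 8 ε-transitions
  (y | x)*x = 10 states, 9 ε-transitions
  ((y | x)*x)+ = 12 states, 12 ε-transitions
  y(x | z)+zzx((y | x)*x)+ = 28 states, 24 ε-transitions

28, 24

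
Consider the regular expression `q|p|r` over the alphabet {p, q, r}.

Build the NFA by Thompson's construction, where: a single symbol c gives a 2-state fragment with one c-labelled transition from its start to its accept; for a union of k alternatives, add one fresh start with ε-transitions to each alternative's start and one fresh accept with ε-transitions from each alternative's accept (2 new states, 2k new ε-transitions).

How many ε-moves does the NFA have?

6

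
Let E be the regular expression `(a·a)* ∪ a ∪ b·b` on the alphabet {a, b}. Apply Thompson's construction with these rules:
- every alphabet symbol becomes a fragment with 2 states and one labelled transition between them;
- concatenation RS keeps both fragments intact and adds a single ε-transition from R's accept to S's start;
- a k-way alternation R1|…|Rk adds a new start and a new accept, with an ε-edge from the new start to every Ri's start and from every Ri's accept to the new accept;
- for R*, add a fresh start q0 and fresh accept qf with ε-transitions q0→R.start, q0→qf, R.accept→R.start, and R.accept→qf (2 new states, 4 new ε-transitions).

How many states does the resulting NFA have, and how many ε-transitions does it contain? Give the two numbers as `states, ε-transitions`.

14, 12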